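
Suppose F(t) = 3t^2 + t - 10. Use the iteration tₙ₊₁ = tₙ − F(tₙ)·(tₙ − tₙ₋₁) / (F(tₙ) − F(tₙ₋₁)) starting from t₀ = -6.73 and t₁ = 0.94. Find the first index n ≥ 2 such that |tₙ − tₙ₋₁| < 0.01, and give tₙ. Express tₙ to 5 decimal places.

n = 7, tₙ = 1.66666

F(-6.73) = 119.1487000, F(0.94) = -6.4092000
t₂ = 0.9400000 − (-6.4092000)·(7.6700000)/(-125.5579000) = 0.5484789;  |Δ| = 0.3915211
F(0.5484789) = -8.5490337
t₃ = 0.5484789 − (-8.5490337)·(-0.3915211)/(-2.1398337) = 2.1126785;  |Δ| = 1.5641995
F(2.1126785) = 5.5029093
t₄ = 2.1126785 − 5.5029093·(1.5641995)/(14.0519430) = 1.5001192;  |Δ| = 0.6125593
F(1.5001192) = -1.7488082
t₅ = 1.5001192 − (-1.7488082)·(-0.6125593)/(-7.2517176) = 1.6478426;  |Δ| = 0.1477234
F(1.6478426) = -0.2060015
t₆ = 1.6478426 − (-0.2060015)·(0.1477234)/(1.5428068) = 1.6675672;  |Δ| = 0.0197246
F(1.6675672) = 0.0099085
t₇ = 1.6675672 − 0.0099085·(0.0197246)/(0.2159100) = 1.6666620;  |Δ| = 0.0009052
|t₇ − t₆| = 0.0009052 < 0.01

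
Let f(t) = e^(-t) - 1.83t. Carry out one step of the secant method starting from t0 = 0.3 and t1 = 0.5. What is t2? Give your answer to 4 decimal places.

0.3767

f(0.3) = 0.191818, f(0.5) = -0.308469
t2 = 0.500000 − (-0.308469)·(0.500000 − 0.300000) / (-0.308469 − 0.191818) = 0.500000 − (-0.061694)/(-0.500288) = 0.376683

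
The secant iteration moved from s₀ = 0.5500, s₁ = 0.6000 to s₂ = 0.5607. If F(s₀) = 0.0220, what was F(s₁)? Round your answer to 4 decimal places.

The secant line through (0.5500, 0.0220) and (0.6000, F(s₁)) crosses zero at s₂ = 0.5607.
So (0.5500, 0.0220), (0.6000, F(s₁)), (0.5607, 0) are collinear:
F(s₁) = 0.0220 · (0.6000 − 0.5607) / (0.5500 − 0.5607) = 0.0220 · (0.039300)/(-0.010700) = -0.080804

-0.0808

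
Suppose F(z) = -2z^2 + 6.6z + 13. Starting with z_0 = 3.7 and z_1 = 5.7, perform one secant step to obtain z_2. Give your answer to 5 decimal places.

4.52295

F(3.7) = 10.0400000, F(5.7) = -14.3600000
z_2 = 5.7000000 − (-14.3600000)·(5.7000000 − 3.7000000) / (-14.3600000 − 10.0400000) = 5.7000000 − (-28.7200000)/(-24.4000000) = 4.5229508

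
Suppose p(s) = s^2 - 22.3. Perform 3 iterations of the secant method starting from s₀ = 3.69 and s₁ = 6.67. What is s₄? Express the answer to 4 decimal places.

4.7230

p(3.69) = -8.683900, p(6.67) = 22.188900
s₂ = 6.670000 − 22.188900·(6.670000 − 3.690000) / (22.188900 − (-8.683900)) = 6.670000 − (66.122922)/(30.872800) = 4.528214
p(4.528214) = -1.795275
s₃ = 4.528214 − (-1.795275)·(4.528214 − 6.670000) / (-1.795275 − 22.188900) = 4.528214 − (3.845095)/(-23.984175) = 4.688532
p(4.688532) = -0.317665
s₄ = 4.688532 − (-0.317665)·(4.688532 − 4.528214) / (-0.317665 − (-1.795275)) = 4.688532 − (-0.050927)/(1.477610) = 4.722998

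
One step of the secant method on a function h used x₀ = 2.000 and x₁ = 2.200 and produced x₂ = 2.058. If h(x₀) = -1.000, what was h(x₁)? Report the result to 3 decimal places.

2.448

The secant line through (2.000, -1.000) and (2.200, h(x₁)) crosses zero at x₂ = 2.058.
So (2.000, -1.000), (2.200, h(x₁)), (2.058, 0) are collinear:
h(x₁) = -1.000 · (2.200 − 2.058) / (2.000 − 2.058) = -1.000 · (0.14200)/(-0.05800) = 2.44828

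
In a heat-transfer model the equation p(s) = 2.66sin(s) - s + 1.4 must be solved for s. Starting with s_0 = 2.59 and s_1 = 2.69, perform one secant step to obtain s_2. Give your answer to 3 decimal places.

2.651

p(2.59) = 0.20396, p(2.69) = -0.12918
s_2 = 2.69000 − (-0.12918)·(2.69000 − 2.59000) / (-0.12918 − 0.20396) = 2.69000 − (-0.01292)/(-0.33314) = 2.65122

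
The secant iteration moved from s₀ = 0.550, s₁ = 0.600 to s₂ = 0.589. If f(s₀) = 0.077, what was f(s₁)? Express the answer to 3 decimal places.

-0.022

The secant line through (0.550, 0.077) and (0.600, f(s₁)) crosses zero at s₂ = 0.589.
So (0.550, 0.077), (0.600, f(s₁)), (0.589, 0) are collinear:
f(s₁) = 0.077 · (0.600 − 0.589) / (0.550 − 0.589) = 0.077 · (0.01100)/(-0.03900) = -0.02172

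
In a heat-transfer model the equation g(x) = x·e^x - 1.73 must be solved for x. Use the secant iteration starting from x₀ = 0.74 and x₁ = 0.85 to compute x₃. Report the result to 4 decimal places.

0.7872

g(0.74) = -0.179008, g(0.85) = 0.258700
x₂ = 0.850000 − 0.258700·(0.850000 − 0.740000) / (0.258700 − (-0.179008)) = 0.850000 − (0.028457)/(0.437708) = 0.784986
g(0.784986) = -0.009014
x₃ = 0.784986 − (-0.009014)·(0.784986 − 0.850000) / (-0.009014 − 0.258700) = 0.784986 − (0.000586)/(-0.267714) = 0.787175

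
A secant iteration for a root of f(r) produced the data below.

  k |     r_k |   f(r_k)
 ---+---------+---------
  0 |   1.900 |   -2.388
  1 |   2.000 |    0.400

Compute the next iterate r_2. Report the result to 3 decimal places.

1.986

r_2 = 2.000 − 0.400·(2.000 − 1.900) / (0.400 − (-2.388))
   = 2.000 − (0.04000)/(2.78800) = 1.98565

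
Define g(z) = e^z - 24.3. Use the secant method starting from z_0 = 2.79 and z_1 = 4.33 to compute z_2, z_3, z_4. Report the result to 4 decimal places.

g(2.79) = -8.018980, g(4.33) = 51.644287
z_2 = 4.330000 − 51.644287·(4.330000 − 2.790000) / (51.644287 − (-8.018980)) = 4.330000 − (79.532201)/(59.663267) = 2.996982
g(2.996982) = -4.274987
z_3 = 2.996982 − (-4.274987)·(2.996982 − 4.330000) / (-4.274987 − 51.644287) = 2.996982 − (5.698635)/(-55.919274) = 3.098890
g(3.098890) = -2.126667
z_4 = 3.098890 − (-2.126667)·(3.098890 − 2.996982) / (-2.126667 − (-4.274987)) = 3.098890 − (-0.216725)/(2.148321) = 3.199771

2.9970, 3.0989, 3.1998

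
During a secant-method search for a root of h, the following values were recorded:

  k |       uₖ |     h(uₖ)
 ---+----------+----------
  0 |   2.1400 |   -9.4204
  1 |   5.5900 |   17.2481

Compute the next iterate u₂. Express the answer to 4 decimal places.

3.3587

u₂ = 5.5900 − 17.2481·(5.5900 − 2.1400) / (17.2481 − (-9.4204))
   = 5.5900 − (59.505945)/(26.668500) = 3.358680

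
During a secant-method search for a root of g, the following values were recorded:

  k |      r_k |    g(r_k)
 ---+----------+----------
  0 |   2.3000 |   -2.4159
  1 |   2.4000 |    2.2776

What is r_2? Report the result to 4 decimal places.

r_2 = 2.4000 − 2.2776·(2.4000 − 2.3000) / (2.2776 − (-2.4159))
   = 2.4000 − (0.227760)/(4.693500) = 2.351473

2.3515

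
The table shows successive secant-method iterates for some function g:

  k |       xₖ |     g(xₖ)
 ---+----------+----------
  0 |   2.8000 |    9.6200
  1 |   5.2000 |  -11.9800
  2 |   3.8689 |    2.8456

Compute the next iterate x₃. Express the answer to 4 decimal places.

4.1244

x₃ = 3.8689 − 2.8456·(3.8689 − 5.2000) / (2.8456 − (-11.9800))
   = 3.8689 − (-3.787778)/(14.825600) = 4.124389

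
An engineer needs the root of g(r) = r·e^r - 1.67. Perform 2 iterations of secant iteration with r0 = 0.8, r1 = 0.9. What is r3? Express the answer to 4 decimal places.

0.7721

g(0.8) = 0.110433, g(0.9) = 0.543643
r2 = 0.900000 − 0.543643·(0.900000 − 0.800000) / (0.543643 − 0.110433) = 0.900000 − (0.054364)/(0.433210) = 0.774508
g(0.774508) = 0.010315
r3 = 0.774508 − 0.010315·(0.774508 − 0.900000) / (0.010315 − 0.543643) = 0.774508 − (-0.001294)/(-0.533328) = 0.772081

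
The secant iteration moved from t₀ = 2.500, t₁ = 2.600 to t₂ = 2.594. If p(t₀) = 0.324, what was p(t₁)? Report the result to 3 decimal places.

-0.021

The secant line through (2.500, 0.324) and (2.600, p(t₁)) crosses zero at t₂ = 2.594.
So (2.500, 0.324), (2.600, p(t₁)), (2.594, 0) are collinear:
p(t₁) = 0.324 · (2.600 − 2.594) / (2.500 − 2.594) = 0.324 · (0.00600)/(-0.09400) = -0.02068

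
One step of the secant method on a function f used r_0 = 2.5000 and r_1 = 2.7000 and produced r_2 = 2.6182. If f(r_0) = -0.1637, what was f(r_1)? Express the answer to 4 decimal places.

0.1133

The secant line through (2.5000, -0.1637) and (2.7000, f(r_1)) crosses zero at r_2 = 2.6182.
So (2.5000, -0.1637), (2.7000, f(r_1)), (2.6182, 0) are collinear:
f(r_1) = -0.1637 · (2.7000 − 2.6182) / (2.5000 − 2.6182) = -0.1637 · (0.081800)/(-0.118200) = 0.113288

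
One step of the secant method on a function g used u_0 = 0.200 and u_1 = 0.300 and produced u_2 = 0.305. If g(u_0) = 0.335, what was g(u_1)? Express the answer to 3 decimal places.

0.016

The secant line through (0.200, 0.335) and (0.300, g(u_1)) crosses zero at u_2 = 0.305.
So (0.200, 0.335), (0.300, g(u_1)), (0.305, 0) are collinear:
g(u_1) = 0.335 · (0.300 − 0.305) / (0.200 − 0.305) = 0.335 · (-0.00500)/(-0.10500) = 0.01595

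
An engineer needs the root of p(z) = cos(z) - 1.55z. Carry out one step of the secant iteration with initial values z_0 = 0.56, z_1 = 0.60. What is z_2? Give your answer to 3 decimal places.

0.550

p(0.56) = -0.02074, p(0.60) = -0.10466
z_2 = 0.60000 − (-0.10466)·(0.60000 − 0.56000) / (-0.10466 − (-0.02074)) = 0.60000 − (-0.00419)/(-0.08392) = 0.55011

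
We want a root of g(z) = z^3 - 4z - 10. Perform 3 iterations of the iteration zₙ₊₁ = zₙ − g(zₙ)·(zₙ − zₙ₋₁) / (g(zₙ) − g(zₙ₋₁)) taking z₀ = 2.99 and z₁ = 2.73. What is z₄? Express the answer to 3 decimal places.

2.761

g(2.99) = 4.77090, g(2.73) = -0.57358
z₂ = 2.73000 − (-0.57358)·(2.73000 − 2.99000) / (-0.57358 − 4.77090) = 2.73000 − (0.14913)/(-5.34448) = 2.75790
g(2.75790) = -0.05491
z₃ = 2.75790 − (-0.05491)·(2.75790 − 2.73000) / (-0.05491 − (-0.57358)) = 2.75790 − (-0.00153)/(0.51868) = 2.76086
g(2.76086) = 0.00075
z₄ = 2.76086 − 0.00075·(2.76086 − 2.75790) / (0.00075 − (-0.05491)) = 2.76086 − (0.00000)/(0.05566) = 2.76082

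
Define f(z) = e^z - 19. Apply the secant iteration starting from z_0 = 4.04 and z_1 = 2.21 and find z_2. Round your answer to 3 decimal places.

2.589

f(4.04) = 37.82634, f(2.21) = -9.88428
z_2 = 2.21000 − (-9.88428)·(2.21000 − 4.04000) / (-9.88428 − 37.82634) = 2.21000 − (18.08824)/(-47.71063) = 2.58912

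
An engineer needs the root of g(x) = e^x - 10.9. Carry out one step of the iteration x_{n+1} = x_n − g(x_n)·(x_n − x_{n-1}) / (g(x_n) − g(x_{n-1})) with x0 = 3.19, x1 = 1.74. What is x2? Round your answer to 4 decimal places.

g(3.19) = 13.388427, g(1.74) = -5.202657
x2 = 1.740000 − (-5.202657)·(1.740000 − 3.190000) / (-5.202657 − 13.388427) = 1.740000 − (7.543852)/(-18.591084) = 2.145778

2.1458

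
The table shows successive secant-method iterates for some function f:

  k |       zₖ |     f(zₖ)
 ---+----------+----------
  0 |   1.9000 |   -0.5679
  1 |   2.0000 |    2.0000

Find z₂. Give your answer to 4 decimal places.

z₂ = 2.0000 − 2.0000·(2.0000 − 1.9000) / (2.0000 − (-0.5679))
   = 2.0000 − (0.200000)/(2.567900) = 1.922115

1.9221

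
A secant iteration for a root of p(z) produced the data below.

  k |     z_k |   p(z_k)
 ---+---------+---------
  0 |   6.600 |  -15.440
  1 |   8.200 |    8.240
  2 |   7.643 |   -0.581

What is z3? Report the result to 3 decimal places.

z3 = 7.643 − (-0.581)·(7.643 − 8.200) / (-0.581 − 8.240)
   = 7.643 − (0.32362)/(-8.82100) = 7.67969

7.680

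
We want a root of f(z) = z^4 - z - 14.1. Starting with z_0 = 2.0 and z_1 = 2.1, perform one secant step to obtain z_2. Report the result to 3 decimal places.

f(2.0) = -0.10000, f(2.1) = 3.24810
z_2 = 2.10000 − 3.24810·(2.10000 − 2.00000) / (3.24810 − (-0.10000)) = 2.10000 − (0.32481)/(3.34810) = 2.00299

2.003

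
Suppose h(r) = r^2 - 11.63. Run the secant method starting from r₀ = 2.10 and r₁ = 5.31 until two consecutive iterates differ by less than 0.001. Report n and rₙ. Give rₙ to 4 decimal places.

h(2.10) = -7.220000, h(5.31) = 16.566100
r₂ = 5.310000 − 16.566100·(3.210000)/(23.786100) = 3.074359;  |Δ| = 2.235641
h(3.074359) = -2.178317
r₃ = 3.074359 − (-2.178317)·(-2.235641)/(-18.744417) = 3.334166;  |Δ| = 0.259807
h(3.334166) = -0.513336
r₄ = 3.334166 − (-0.513336)·(0.259807)/(1.664981) = 3.414268;  |Δ| = 0.080102
h(3.414268) = 0.027227
r₅ = 3.414268 − 0.027227·(0.080102)/(0.540563) = 3.410234;  |Δ| = 0.004035
h(3.410234) = -0.000307
r₆ = 3.410234 − (-0.000307)·(-0.004035)/(-0.027534) = 3.410279;  |Δ| = 0.000045
|r₆ − r₅| = 0.000045 < 0.001

n = 6, rₙ = 3.4103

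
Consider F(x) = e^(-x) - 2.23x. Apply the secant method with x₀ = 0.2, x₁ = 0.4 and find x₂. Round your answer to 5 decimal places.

F(0.2) = 0.3727308, F(0.4) = -0.2216800
x₂ = 0.4000000 − (-0.2216800)·(0.4000000 − 0.2000000) / (-0.2216800 − 0.3727308) = 0.4000000 − (-0.0443360)/(-0.5944107) = 0.3254119

0.32541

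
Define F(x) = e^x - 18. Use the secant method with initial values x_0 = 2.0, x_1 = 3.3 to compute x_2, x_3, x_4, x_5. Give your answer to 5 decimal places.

2.69938, 2.85292, 2.89409, 2.89030

F(2.0) = -10.6109439, F(3.3) = 9.1126389
x_2 = 3.3000000 − 9.1126389·(3.3000000 − 2.0000000) / (9.1126389 − (-10.6109439)) = 3.3000000 − (11.8464306)/(19.7235828) = 2.6993773
F(2.6993773) = -3.1295303
x_3 = 2.6993773 − (-3.1295303)·(2.6993773 − 3.3000000) / (-3.1295303 − 9.1126389) = 2.6993773 − (1.8796668)/(-12.2421692) = 2.8529177
F(2.8529177) = -0.6617042
x_4 = 2.8529177 − (-0.6617042)·(2.8529177 − 2.6993773) / (-0.6617042 − (-3.1295303)) = 2.8529177 − (-0.1015983)/(2.4678261) = 2.8940868
F(2.8940868) = 0.0669956
x_5 = 2.8940868 − 0.0669956·(2.8940868 − 2.8529177) / (0.0669956 − (-0.6617042)) = 2.8940868 − (0.0027582)/(0.7286998) = 2.8903018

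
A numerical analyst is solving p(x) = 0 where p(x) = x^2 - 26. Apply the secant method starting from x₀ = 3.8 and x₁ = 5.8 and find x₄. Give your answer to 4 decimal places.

p(3.8) = -11.560000, p(5.8) = 7.640000
x₂ = 5.800000 − 7.640000·(5.800000 − 3.800000) / (7.640000 − (-11.560000)) = 5.800000 − (15.280000)/(19.200000) = 5.004167
p(5.004167) = -0.958316
x₃ = 5.004167 − (-0.958316)·(5.004167 − 5.800000) / (-0.958316 − 7.640000) = 5.004167 − (0.762660)/(-8.598316) = 5.092865
p(5.092865) = -0.062722
x₄ = 5.092865 − (-0.062722)·(5.092865 − 5.004167) / (-0.062722 − (-0.958316)) = 5.092865 − (-0.005563)/(0.895594) = 5.099077

5.0991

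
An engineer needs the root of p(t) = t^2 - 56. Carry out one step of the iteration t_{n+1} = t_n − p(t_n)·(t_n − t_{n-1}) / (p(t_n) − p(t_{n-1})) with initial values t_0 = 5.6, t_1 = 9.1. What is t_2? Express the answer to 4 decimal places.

7.2762

p(5.6) = -24.640000, p(9.1) = 26.810000
t_2 = 9.100000 − 26.810000·(9.100000 − 5.600000) / (26.810000 − (-24.640000)) = 9.100000 − (93.835000)/(51.450000) = 7.276190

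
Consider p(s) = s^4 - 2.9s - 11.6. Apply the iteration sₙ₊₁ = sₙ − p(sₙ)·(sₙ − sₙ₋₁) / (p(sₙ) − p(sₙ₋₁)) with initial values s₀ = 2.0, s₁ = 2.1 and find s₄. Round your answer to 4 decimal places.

2.0463

p(2.0) = -1.400000, p(2.1) = 1.758100
s₂ = 2.100000 − 1.758100·(2.100000 − 2.000000) / (1.758100 − (-1.400000)) = 2.100000 − (0.175810)/(3.158100) = 2.044330
p(2.044330) = -0.062119
s₃ = 2.044330 − (-0.062119)·(2.044330 − 2.100000) / (-0.062119 − 1.758100) = 2.044330 − (0.003458)/(-1.820219) = 2.046230
p(2.046230) = -0.002610
s₄ = 2.046230 − (-0.002610)·(2.046230 − 2.044330) / (-0.002610 − (-0.062119)) = 2.046230 − (-0.000005)/(0.059509) = 2.046314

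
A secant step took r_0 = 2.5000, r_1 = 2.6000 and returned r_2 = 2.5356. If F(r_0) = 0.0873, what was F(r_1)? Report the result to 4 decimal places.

The secant line through (2.5000, 0.0873) and (2.6000, F(r_1)) crosses zero at r_2 = 2.5356.
So (2.5000, 0.0873), (2.6000, F(r_1)), (2.5356, 0) are collinear:
F(r_1) = 0.0873 · (2.6000 − 2.5356) / (2.5000 − 2.5356) = 0.0873 · (0.064400)/(-0.035600) = -0.157925

-0.1579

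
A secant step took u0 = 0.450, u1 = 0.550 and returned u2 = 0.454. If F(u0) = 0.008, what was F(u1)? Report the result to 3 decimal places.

The secant line through (0.450, 0.008) and (0.550, F(u1)) crosses zero at u2 = 0.454.
So (0.450, 0.008), (0.550, F(u1)), (0.454, 0) are collinear:
F(u1) = 0.008 · (0.550 − 0.454) / (0.450 − 0.454) = 0.008 · (0.09600)/(-0.00400) = -0.19200

-0.192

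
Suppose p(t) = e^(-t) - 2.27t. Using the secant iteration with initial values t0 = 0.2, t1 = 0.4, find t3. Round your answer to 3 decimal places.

p(0.2) = 0.36473, p(0.4) = -0.23768
t2 = 0.40000 − (-0.23768)·(0.40000 − 0.20000) / (-0.23768 − 0.36473) = 0.40000 − (-0.04754)/(-0.60241) = 0.32109
p(0.32109) = -0.00352
t3 = 0.32109 − (-0.00352)·(0.32109 − 0.40000) / (-0.00352 − (-0.23768)) = 0.32109 − (0.00028)/(0.23416) = 0.31991

0.320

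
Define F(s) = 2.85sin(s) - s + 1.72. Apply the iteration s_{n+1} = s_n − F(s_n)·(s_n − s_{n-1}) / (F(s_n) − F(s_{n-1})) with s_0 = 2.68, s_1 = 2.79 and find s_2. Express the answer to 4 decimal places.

2.7655

F(2.68) = 0.309318, F(2.79) = -0.088479
s_2 = 2.790000 − (-0.088479)·(2.790000 − 2.680000) / (-0.088479 − 0.309318) = 2.790000 − (-0.009733)/(-0.397796) = 2.765534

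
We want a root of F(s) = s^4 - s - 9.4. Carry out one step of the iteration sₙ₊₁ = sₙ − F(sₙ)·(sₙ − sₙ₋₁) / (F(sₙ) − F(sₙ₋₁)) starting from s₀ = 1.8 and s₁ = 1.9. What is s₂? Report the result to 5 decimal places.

F(1.8) = -0.7024000, F(1.9) = 1.7321000
s₂ = 1.9000000 − 1.7321000·(1.9000000 − 1.8000000) / (1.7321000 − (-0.7024000)) = 1.9000000 − (0.1732100)/(2.4345000) = 1.8288519

1.82885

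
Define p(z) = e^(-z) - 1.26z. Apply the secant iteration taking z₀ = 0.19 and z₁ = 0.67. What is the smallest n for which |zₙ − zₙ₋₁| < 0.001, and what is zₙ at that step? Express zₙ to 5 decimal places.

p(0.19) = 0.5875591, p(0.67) = -0.3324914
z₂ = 0.6700000 − (-0.3324914)·(0.4800000)/(-0.9200506) = 0.4965357;  |Δ| = 0.1734643
p(0.4965357) = -0.0169996
z₃ = 0.4965357 − (-0.0169996)·(-0.1734643)/(0.3154919) = 0.4871890;  |Δ| = 0.0093467
p(0.4871890) = 0.0004927
z₄ = 0.4871890 − 0.0004927·(-0.0093467)/(0.0174923) = 0.4874523;  |Δ| = 0.0002633
|z₄ − z₃| = 0.0002633 < 0.001

n = 4, zₙ = 0.48745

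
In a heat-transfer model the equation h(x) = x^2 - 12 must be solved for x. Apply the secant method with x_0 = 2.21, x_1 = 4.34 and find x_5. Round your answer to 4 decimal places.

h(2.21) = -7.115900, h(4.34) = 6.835600
x_2 = 4.340000 − 6.835600·(4.340000 − 2.210000) / (6.835600 − (-7.115900)) = 4.340000 − (14.559828)/(13.951500) = 3.296397
h(3.296397) = -1.133767
x_3 = 3.296397 − (-1.133767)·(3.296397 − 4.340000) / (-1.133767 − 6.835600) = 3.296397 − (1.183203)/(-7.969367) = 3.444866
h(3.444866) = -0.132900
x_4 = 3.444866 − (-0.132900)·(3.444866 − 3.296397) / (-0.132900 − (-1.133767)) = 3.444866 − (-0.019731)/(1.000868) = 3.464580
h(3.464580) = 0.003316
x_5 = 3.464580 − 0.003316·(3.464580 − 3.444866) / (0.003316 − (-0.132900)) = 3.464580 − (0.000065)/(0.136215) = 3.464100

3.4641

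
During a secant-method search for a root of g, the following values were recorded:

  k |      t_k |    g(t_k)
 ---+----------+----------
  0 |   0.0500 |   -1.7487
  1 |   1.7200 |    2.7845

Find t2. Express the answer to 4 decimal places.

0.6942

t2 = 1.7200 − 2.7845·(1.7200 − 0.0500) / (2.7845 − (-1.7487))
   = 1.7200 − (4.650115)/(4.533200) = 0.694209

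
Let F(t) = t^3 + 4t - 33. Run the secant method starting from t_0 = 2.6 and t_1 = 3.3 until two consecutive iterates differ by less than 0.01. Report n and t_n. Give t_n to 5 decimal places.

n = 4, t_n = 2.79450

F(2.6) = -5.0240000, F(3.3) = 16.1370000
t_2 = 3.3000000 − 16.1370000·(0.7000000)/(21.1610000) = 2.7661925;  |Δ| = 0.5338075
F(2.7661925) = -0.7688196
t_3 = 2.7661925 − (-0.7688196)·(-0.5338075)/(-16.9058196) = 2.7904683;  |Δ| = 0.0242758
F(2.7904683) = -0.1095504
t_4 = 2.7904683 − (-0.1095504)·(0.0242758)/(0.6592692) = 2.7945022;  |Δ| = 0.0040339
|t_4 − t_3| = 0.0040339 < 0.01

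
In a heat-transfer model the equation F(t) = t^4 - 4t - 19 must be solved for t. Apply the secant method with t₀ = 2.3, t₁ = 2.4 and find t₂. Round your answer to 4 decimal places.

F(2.3) = -0.215900, F(2.4) = 4.577600
t₂ = 2.400000 − 4.577600·(2.400000 − 2.300000) / (4.577600 − (-0.215900)) = 2.400000 − (0.457760)/(4.793500) = 2.304504

2.3045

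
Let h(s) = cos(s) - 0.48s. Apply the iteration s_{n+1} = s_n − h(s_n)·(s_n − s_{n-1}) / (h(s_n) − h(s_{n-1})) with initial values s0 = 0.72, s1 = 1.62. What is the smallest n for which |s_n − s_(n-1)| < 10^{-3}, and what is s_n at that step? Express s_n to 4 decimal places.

n = 5, s_n = 1.0452

h(0.72) = 0.406206, h(1.62) = -0.826784
s2 = 1.620000 − (-0.826784)·(0.900000)/(-1.232990) = 1.016503;  |Δ| = 0.603497
h(1.016503) = 0.038421
s3 = 1.016503 − 0.038421·(-0.603497)/(0.865205) = 1.043302;  |Δ| = 0.026799
h(1.043302) = 0.002584
s4 = 1.043302 − 0.002584·(0.026799)/(-0.035837) = 1.045235;  |Δ| = 0.001933
h(1.045235) = -0.000014
s5 = 1.045235 − (-0.000014)·(0.001933)/(-0.002598) = 1.045224;  |Δ| = 0.000011
|s5 − s4| = 0.000011 < 10^{-3}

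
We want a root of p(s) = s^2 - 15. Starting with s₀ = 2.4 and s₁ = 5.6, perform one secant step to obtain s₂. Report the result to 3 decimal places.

3.555

p(2.4) = -9.24000, p(5.6) = 16.36000
s₂ = 5.60000 − 16.36000·(5.60000 − 2.40000) / (16.36000 − (-9.24000)) = 5.60000 − (52.35200)/(25.60000) = 3.55500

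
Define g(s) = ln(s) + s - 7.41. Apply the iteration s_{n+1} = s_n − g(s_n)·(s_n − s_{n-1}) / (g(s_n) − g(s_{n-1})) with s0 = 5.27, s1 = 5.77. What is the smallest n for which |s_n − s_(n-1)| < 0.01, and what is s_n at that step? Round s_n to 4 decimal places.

g(5.27) = -0.477970, g(5.77) = 0.112672
s2 = 5.770000 − 0.112672·(0.500000)/(0.590642) = 5.674619;  |Δ| = 0.095381
g(5.674619) = 0.000622
s3 = 5.674619 − 0.000622·(-0.095381)/(-0.112050) = 5.674089;  |Δ| = 0.000530
|s3 − s2| = 0.000530 < 0.01

n = 3, s_n = 5.6741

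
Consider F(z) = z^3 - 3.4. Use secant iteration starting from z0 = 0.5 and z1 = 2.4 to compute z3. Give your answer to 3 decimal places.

F(0.5) = -3.27500, F(2.4) = 10.42400
z2 = 2.40000 − 10.42400·(2.40000 − 0.50000) / (10.42400 − (-3.27500)) = 2.40000 − (19.80560)/(13.69900) = 0.95423
F(0.95423) = -2.53112
z3 = 0.95423 − (-2.53112)·(0.95423 − 2.40000) / (-2.53112 − 10.42400) = 0.95423 − (3.65942)/(-12.95512) = 1.23670

1.237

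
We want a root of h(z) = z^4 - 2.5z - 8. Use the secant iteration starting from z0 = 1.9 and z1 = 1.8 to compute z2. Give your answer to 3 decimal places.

h(1.9) = 0.28210, h(1.8) = -2.00240
z2 = 1.80000 − (-2.00240)·(1.80000 − 1.90000) / (-2.00240 − 0.28210) = 1.80000 − (0.20024)/(-2.28450) = 1.88765

1.888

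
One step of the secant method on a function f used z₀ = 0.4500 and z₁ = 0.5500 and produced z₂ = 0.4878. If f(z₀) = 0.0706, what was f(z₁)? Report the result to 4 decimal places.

The secant line through (0.4500, 0.0706) and (0.5500, f(z₁)) crosses zero at z₂ = 0.4878.
So (0.4500, 0.0706), (0.5500, f(z₁)), (0.4878, 0) are collinear:
f(z₁) = 0.0706 · (0.5500 − 0.4878) / (0.4500 − 0.4878) = 0.0706 · (0.062200)/(-0.037800) = -0.116172

-0.1162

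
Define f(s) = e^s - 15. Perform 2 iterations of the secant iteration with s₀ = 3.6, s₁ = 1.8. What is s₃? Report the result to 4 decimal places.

f(3.6) = 21.598234, f(1.8) = -8.950353
s₂ = 1.800000 − (-8.950353)·(1.800000 − 3.600000) / (-8.950353 − 21.598234) = 1.800000 − (16.110635)/(-30.548587) = 2.327377
f(2.327377) = -4.748978
s₃ = 2.327377 − (-4.748978)·(2.327377 − 1.800000) / (-4.748978 − (-8.950353)) = 2.327377 − (-2.504504)/(4.201375) = 2.923493

2.9235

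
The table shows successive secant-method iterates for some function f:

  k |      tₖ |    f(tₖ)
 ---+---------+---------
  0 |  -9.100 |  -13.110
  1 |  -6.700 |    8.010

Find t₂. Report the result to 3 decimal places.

-7.610

t₂ = -6.700 − 8.010·(-6.700 − (-9.100)) / (8.010 − (-13.110))
   = -6.700 − (19.22400)/(21.12000) = -7.61023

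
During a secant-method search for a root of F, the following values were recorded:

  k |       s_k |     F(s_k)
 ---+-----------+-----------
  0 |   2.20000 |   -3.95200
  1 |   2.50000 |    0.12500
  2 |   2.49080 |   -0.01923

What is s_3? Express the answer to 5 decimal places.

2.49203

s_3 = 2.49080 − (-0.01923)·(2.49080 − 2.50000) / (-0.01923 − 0.12500)
   = 2.49080 − (0.0001769)/(-0.1442300) = 2.4920266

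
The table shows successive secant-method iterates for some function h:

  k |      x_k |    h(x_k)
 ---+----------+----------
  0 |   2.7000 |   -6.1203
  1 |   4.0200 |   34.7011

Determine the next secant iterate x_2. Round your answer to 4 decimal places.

x_2 = 4.0200 − 34.7011·(4.0200 − 2.7000) / (34.7011 − (-6.1203))
   = 4.0200 − (45.805452)/(40.821400) = 2.897906

2.8979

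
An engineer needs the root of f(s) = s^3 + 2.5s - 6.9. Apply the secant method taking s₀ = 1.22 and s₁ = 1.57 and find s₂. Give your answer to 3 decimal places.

1.463

f(1.22) = -2.03415, f(1.57) = 0.89489
s₂ = 1.57000 − 0.89489·(1.57000 − 1.22000) / (0.89489 − (-2.03415)) = 1.57000 − (0.31321)/(2.92905) = 1.46307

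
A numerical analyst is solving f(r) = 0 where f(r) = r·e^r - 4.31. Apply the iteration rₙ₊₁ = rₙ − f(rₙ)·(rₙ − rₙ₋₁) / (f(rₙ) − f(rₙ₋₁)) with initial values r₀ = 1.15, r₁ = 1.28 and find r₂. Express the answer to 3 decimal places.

f(1.15) = -0.67808, f(1.28) = 0.29370
r₂ = 1.28000 − 0.29370·(1.28000 − 1.15000) / (0.29370 − (-0.67808)) = 1.28000 − (0.03818)/(0.97178) = 1.24071

1.241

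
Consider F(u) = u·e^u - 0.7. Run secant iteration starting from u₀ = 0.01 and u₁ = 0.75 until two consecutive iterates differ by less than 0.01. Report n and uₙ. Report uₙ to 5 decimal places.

F(0.01) = -0.6898995, F(0.75) = 0.8877500
u₂ = 0.7500000 − 0.8877500·(0.7400000)/(1.5776495) = 0.3335989;  |Δ| = 0.4164011
F(0.3335989) = -0.2343016
u₃ = 0.3335989 − (-0.2343016)·(-0.4164011)/(-1.1220516) = 0.4205498;  |Δ| = 0.0869509
F(0.4205498) = -0.0595873
u₄ = 0.4205498 − (-0.0595873)·(0.0869509)/(0.1747143) = 0.4502049;  |Δ| = 0.0296551
F(0.4502049) = 0.0062066
u₅ = 0.4502049 − 0.0062066·(0.0296551)/(0.0657939) = 0.4474075;  |Δ| = 0.0027975
|u₅ − u₄| = 0.0027975 < 0.01

n = 5, uₙ = 0.44741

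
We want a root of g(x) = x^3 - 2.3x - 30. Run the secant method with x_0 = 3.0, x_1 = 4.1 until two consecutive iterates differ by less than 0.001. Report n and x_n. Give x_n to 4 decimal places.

n = 5, x_n = 3.3535

g(3.0) = -9.900000, g(4.1) = 29.491000
x_2 = 4.100000 − 29.491000·(1.100000)/(39.391000) = 3.276459;  |Δ| = 0.823541
g(3.276459) = -2.362464
x_3 = 3.276459 − (-2.362464)·(-0.823541)/(-31.853464) = 3.337538;  |Δ| = 0.061079
g(3.337538) = -0.498957
x_4 = 3.337538 − (-0.498957)·(0.061079)/(1.863507) = 3.353892;  |Δ| = 0.016354
g(3.353892) = 0.012623
x_5 = 3.353892 − 0.012623·(0.016354)/(0.511580) = 3.353489;  |Δ| = 0.000404
|x_5 − x_4| = 0.000404 < 0.001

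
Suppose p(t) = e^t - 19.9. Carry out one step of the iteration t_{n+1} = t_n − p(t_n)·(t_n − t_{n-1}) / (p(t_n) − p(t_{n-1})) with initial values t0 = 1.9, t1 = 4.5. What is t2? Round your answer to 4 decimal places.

2.3123

p(1.9) = -13.214106, p(4.5) = 70.117131
t2 = 4.500000 − 70.117131·(4.500000 − 1.900000) / (70.117131 − (-13.214106)) = 4.500000 − (182.304541)/(83.331237) = 2.312290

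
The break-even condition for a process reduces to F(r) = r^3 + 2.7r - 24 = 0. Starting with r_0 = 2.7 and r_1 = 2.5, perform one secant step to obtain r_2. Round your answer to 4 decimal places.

F(2.7) = 2.973000, F(2.5) = -1.625000
r_2 = 2.500000 − (-1.625000)·(2.500000 − 2.700000) / (-1.625000 − 2.973000) = 2.500000 − (0.325000)/(-4.598000) = 2.570683

2.5707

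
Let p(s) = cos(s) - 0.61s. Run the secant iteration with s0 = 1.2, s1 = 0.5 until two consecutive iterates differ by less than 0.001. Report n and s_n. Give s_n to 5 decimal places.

n = 5, s_n = 0.95153

p(1.2) = -0.3696422, p(0.5) = 0.5725826
s2 = 0.5000000 − 0.5725826·(-0.7000000)/(0.9422248) = 0.9253845;  |Δ| = 0.4253845
p(0.9253845) = 0.0370430
s3 = 0.9253845 − 0.0370430·(0.4253845)/(-0.5355396) = 0.9548081;  |Δ| = 0.0294236
p(0.9548081) = -0.0046675
s4 = 0.9548081 − (-0.0046675)·(0.0294236)/(-0.0417105) = 0.9515155;  |Δ| = 0.0032926
p(0.9515155) = 0.0000252
s5 = 0.9515155 − 0.0000252·(-0.0032926)/(0.0046927) = 0.9515332;  |Δ| = 0.0000177
|s5 − s4| = 0.0000177 < 0.001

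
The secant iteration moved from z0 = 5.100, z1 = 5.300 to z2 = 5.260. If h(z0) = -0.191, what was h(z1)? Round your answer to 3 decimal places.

0.048

The secant line through (5.100, -0.191) and (5.300, h(z1)) crosses zero at z2 = 5.260.
So (5.100, -0.191), (5.300, h(z1)), (5.260, 0) are collinear:
h(z1) = -0.191 · (5.300 − 5.260) / (5.100 − 5.260) = -0.191 · (0.04000)/(-0.16000) = 0.04775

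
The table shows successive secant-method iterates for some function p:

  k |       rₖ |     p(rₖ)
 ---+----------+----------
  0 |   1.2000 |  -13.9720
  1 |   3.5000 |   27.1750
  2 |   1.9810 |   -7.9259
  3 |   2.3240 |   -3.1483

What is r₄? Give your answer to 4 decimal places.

r₄ = 2.3240 − (-3.1483)·(2.3240 − 1.9810) / (-3.1483 − (-7.9259))
   = 2.3240 − (-1.079867)/(4.777600) = 2.550027

2.5500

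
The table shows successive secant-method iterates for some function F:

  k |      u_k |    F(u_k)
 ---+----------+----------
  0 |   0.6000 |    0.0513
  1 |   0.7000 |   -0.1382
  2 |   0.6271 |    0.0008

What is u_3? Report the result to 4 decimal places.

0.6275

u_3 = 0.6271 − 0.0008·(0.6271 − 0.7000) / (0.0008 − (-0.1382))
   = 0.6271 − (-0.000058)/(0.139000) = 0.627520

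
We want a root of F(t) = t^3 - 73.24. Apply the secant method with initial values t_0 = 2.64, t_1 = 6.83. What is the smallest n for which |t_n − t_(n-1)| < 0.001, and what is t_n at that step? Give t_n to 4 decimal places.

n = 7, t_n = 4.1839

F(2.64) = -54.840256, F(6.83) = 245.371987
t_2 = 6.830000 − 245.371987·(4.190000)/(300.212243) = 3.405394;  |Δ| = 3.424606
F(3.405394) = -33.748636
t_3 = 3.405394 − (-33.748636)·(-3.424606)/(-279.120623) = 3.819465;  |Δ| = 0.414071
F(3.819465) = -17.520442
t_4 = 3.819465 − (-17.520442)·(0.414071)/(16.228194) = 4.266509;  |Δ| = 0.447043
F(4.266509) = 4.423667
t_5 = 4.266509 − 4.423667·(0.447043)/(21.944110) = 4.176390;  |Δ| = 0.090119
F(4.176390) = -0.394426
t_6 = 4.176390 − (-0.394426)·(-0.090119)/(-4.818093) = 4.183768;  |Δ| = 0.007377
F(4.183768) = -0.007708
t_7 = 4.183768 − (-0.007708)·(0.007377)/(0.386718) = 4.183915;  |Δ| = 0.000147
|t_7 − t_6| = 0.000147 < 0.001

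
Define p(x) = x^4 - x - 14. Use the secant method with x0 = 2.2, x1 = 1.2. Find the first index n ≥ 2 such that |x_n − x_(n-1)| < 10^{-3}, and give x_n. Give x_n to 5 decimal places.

p(2.2) = 7.2256000, p(1.2) = -13.1264000
x2 = 1.2000000 − (-13.1264000)·(-1.0000000)/(-20.3520000) = 1.8449686;  |Δ| = 0.6449686
p(1.8449686) = -4.2583723
x3 = 1.8449686 − (-4.2583723)·(0.6449686)/(8.8680277) = 2.1546785;  |Δ| = 0.3097099
p(2.1546785) = 5.3994218
x4 = 2.1546785 − 5.3994218·(0.3097099)/(9.6577942) = 1.9815277;  |Δ| = 0.1731508
p(1.9815277) = -0.5645020
x5 = 1.9815277 − (-0.5645020)·(-0.1731508)/(-5.9639238) = 1.9979169;  |Δ| = 0.0163892
p(1.9979169) = -0.0644717
x6 = 1.9979169 − (-0.0644717)·(0.0163892)/(0.5000302) = 2.0000301;  |Δ| = 0.0021132
p(2.0000301) = 0.0009320
x7 = 2.0000301 − 0.0009320·(0.0021132)/(0.0654037) = 2.0000000;  |Δ| = 0.0000301
|x7 − x6| = 0.0000301 < 10^{-3}

n = 7, x_n = 2.00000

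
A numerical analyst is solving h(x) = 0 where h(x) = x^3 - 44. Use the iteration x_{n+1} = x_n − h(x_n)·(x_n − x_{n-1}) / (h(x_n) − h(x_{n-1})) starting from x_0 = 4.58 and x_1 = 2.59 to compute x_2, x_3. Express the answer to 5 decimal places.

3.26328, 3.62166

h(4.58) = 52.0719120, h(2.59) = -26.6260210
x_2 = 2.5900000 − (-26.6260210)·(2.5900000 − 4.5800000) / (-26.6260210 − 52.0719120) = 2.5900000 − (52.9857818)/(-78.6979330) = 3.2632805
h(3.2632805) = -9.2493280
x_3 = 3.2632805 − (-9.2493280)·(3.2632805 − 2.5900000) / (-9.2493280 − (-26.6260210)) = 3.2632805 − (-6.2273919)/(17.3766930) = 3.6216566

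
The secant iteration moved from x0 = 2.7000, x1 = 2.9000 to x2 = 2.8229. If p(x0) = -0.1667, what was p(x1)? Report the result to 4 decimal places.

0.1046

The secant line through (2.7000, -0.1667) and (2.9000, p(x1)) crosses zero at x2 = 2.8229.
So (2.7000, -0.1667), (2.9000, p(x1)), (2.8229, 0) are collinear:
p(x1) = -0.1667 · (2.9000 − 2.8229) / (2.7000 − 2.8229) = -0.1667 · (0.077100)/(-0.122900) = 0.104577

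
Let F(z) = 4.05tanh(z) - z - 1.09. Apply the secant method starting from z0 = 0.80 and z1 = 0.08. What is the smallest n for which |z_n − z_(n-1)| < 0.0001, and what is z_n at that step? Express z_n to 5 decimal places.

n = 6, z_n = 0.38041

F(0.80) = 0.7993489, F(0.08) = -0.8466894
z2 = 0.0800000 − (-0.8466894)·(-0.7200000)/(-1.6460384) = 0.4503537;  |Δ| = 0.3703537
F(0.4503537) = 0.1695146
z3 = 0.4503537 − 0.1695146·(0.3703537)/(1.0162040) = 0.3885744;  |Δ| = 0.0617793
F(0.3885744) = 0.0204545
z4 = 0.3885744 − 0.0204545·(-0.0617793)/(-0.1490601) = 0.3800969;  |Δ| = 0.0084775
F(0.3800969) = -0.0007909
z5 = 0.3800969 − (-0.0007909)·(-0.0084775)/(-0.0212454) = 0.3804125;  |Δ| = 0.0003156
F(0.3804125) = 0.0000033
z6 = 0.3804125 − 0.0000033·(0.0003156)/(0.0007942) = 0.3804112;  |Δ| = 0.0000013
|z6 − z5| = 0.0000013 < 0.0001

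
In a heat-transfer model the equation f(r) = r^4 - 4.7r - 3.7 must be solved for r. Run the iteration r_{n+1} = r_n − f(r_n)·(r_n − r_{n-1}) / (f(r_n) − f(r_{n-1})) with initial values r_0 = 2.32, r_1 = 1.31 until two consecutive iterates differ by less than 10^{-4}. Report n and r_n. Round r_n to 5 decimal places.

n = 8, r_n = 1.88201

f(2.32) = 14.3662298, f(1.31) = -6.9120008
r_2 = 1.3100000 − (-6.9120008)·(-1.0100000)/(-21.2782305) = 1.6380875;  |Δ| = 0.3280875
f(1.6380875) = -4.1987482
r_3 = 1.6380875 − (-4.1987482)·(0.3280875)/(2.7132526) = 2.1458016;  |Δ| = 0.5077141
f(2.1458016) = 7.4158261
r_4 = 2.1458016 − 7.4158261·(0.5077141)/(11.6145743) = 1.8216296;  |Δ| = 0.3241720
f(1.8216296) = -1.2503157
r_5 = 1.8216296 − (-1.2503157)·(-0.3241720)/(-8.6661418) = 1.8683998;  |Δ| = 0.0467702
f(1.8683998) = -0.2949713
r_6 = 1.8683998 − (-0.2949713)·(0.0467702)/(0.9553445) = 1.8828406;  |Δ| = 0.0144407
f(1.8828406) = 0.0183023
r_7 = 1.8828406 − 0.0183023·(0.0144407)/(0.3132736) = 1.8819969;  |Δ| = 0.0008437
f(1.8819969) = -0.0002427
r_8 = 1.8819969 − (-0.0002427)·(-0.0008437)/(-0.0185450) = 1.8820079;  |Δ| = 0.0000110
|r_8 − r_7| = 0.0000110 < 10^{-4}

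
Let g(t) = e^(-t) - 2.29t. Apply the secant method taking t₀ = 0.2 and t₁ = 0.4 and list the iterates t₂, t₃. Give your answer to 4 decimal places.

g(0.2) = 0.360731, g(0.4) = -0.245680
t₂ = 0.400000 − (-0.245680)·(0.400000 − 0.200000) / (-0.245680 − 0.360731) = 0.400000 − (-0.049136)/(-0.606411) = 0.318972
g(0.318972) = -0.003551
t₃ = 0.318972 − (-0.003551)·(0.318972 − 0.400000) / (-0.003551 − (-0.245680)) = 0.318972 − (0.000288)/(0.242129) = 0.317784

0.3190, 0.3178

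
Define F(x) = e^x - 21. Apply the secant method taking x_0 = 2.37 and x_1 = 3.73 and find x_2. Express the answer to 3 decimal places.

2.822

F(2.37) = -10.30261, F(3.73) = 20.67911
x_2 = 3.73000 − 20.67911·(3.73000 − 2.37000) / (20.67911 − (-10.30261)) = 3.73000 − (28.12359)/(30.98172) = 2.82225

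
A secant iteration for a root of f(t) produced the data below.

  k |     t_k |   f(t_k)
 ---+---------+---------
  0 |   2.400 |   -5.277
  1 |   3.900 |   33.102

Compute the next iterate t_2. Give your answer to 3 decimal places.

2.606

t_2 = 3.900 − 33.102·(3.900 − 2.400) / (33.102 − (-5.277))
   = 3.900 − (49.65300)/(38.37900) = 2.60625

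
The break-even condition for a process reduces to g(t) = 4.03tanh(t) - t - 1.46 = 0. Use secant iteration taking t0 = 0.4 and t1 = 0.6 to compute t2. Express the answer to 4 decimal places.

0.5518

g(0.4) = -0.328806, g(0.6) = 0.104310
t2 = 0.600000 − 0.104310·(0.600000 − 0.400000) / (0.104310 − (-0.328806)) = 0.600000 − (0.020862)/(0.433115) = 0.551833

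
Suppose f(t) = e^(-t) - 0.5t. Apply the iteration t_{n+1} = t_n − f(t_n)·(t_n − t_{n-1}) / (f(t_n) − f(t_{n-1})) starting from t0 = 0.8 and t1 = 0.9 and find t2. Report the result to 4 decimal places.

0.8532

f(0.8) = 0.049329, f(0.9) = -0.043430
t2 = 0.900000 − (-0.043430)·(0.900000 − 0.800000) / (-0.043430 − 0.049329) = 0.900000 − (-0.004343)/(-0.092759) = 0.853180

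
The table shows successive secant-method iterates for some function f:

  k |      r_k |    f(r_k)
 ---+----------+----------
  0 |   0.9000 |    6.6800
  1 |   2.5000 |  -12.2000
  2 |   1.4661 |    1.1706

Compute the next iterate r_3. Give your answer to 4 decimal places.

r_3 = 1.4661 − 1.1706·(1.4661 − 2.5000) / (1.1706 − (-12.2000))
   = 1.4661 − (-1.210283)/(13.370600) = 1.556618

1.5566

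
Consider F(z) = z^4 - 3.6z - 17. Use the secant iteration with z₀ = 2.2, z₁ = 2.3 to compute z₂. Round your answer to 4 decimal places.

2.2356

F(2.2) = -1.494400, F(2.3) = 2.704100
z₂ = 2.300000 − 2.704100·(2.300000 − 2.200000) / (2.704100 − (-1.494400)) = 2.300000 − (0.270410)/(4.198500) = 2.235594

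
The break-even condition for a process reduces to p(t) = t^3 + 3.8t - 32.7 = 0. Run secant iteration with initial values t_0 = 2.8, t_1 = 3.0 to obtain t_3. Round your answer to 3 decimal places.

2.804

p(2.8) = -0.10800, p(3.0) = 5.70000
t_2 = 3.00000 − 5.70000·(3.00000 − 2.80000) / (5.70000 − (-0.10800)) = 3.00000 − (1.14000)/(5.80800) = 2.80372
p(2.80372) = -0.00628
t_3 = 2.80372 − (-0.00628)·(2.80372 − 3.00000) / (-0.00628 − 5.70000) = 2.80372 − (0.00123)/(-5.70628) = 2.80394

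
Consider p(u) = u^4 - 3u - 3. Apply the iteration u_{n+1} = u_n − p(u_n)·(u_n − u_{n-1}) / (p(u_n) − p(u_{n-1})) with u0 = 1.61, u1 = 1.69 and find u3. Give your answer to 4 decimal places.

1.6846

p(1.61) = -1.111018, p(1.69) = 0.087307
u2 = 1.690000 − 0.087307·(1.690000 − 1.610000) / (0.087307 − (-1.111018)) = 1.690000 − (0.006985)/(1.198325) = 1.684171
p(1.684171) = -0.007161
u3 = 1.684171 − (-0.007161)·(1.684171 − 1.690000) / (-0.007161 − 0.087307) = 1.684171 − (0.000042)/(-0.094468) = 1.684613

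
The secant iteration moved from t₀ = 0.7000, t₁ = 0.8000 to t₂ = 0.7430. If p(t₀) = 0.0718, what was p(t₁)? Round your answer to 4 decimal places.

-0.0952

The secant line through (0.7000, 0.0718) and (0.8000, p(t₁)) crosses zero at t₂ = 0.7430.
So (0.7000, 0.0718), (0.8000, p(t₁)), (0.7430, 0) are collinear:
p(t₁) = 0.0718 · (0.8000 − 0.7430) / (0.7000 − 0.7430) = 0.0718 · (0.057000)/(-0.043000) = -0.095177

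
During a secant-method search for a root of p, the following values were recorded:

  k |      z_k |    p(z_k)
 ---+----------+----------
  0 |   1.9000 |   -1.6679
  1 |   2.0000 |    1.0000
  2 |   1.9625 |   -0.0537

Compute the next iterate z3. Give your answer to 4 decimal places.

z3 = 1.9625 − (-0.0537)·(1.9625 − 2.0000) / (-0.0537 − 1.0000)
   = 1.9625 − (0.002014)/(-1.053700) = 1.964411

1.9644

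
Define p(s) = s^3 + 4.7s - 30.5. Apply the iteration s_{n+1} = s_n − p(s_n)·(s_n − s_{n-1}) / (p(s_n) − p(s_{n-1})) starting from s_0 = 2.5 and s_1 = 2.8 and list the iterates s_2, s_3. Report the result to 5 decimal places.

p(2.5) = -3.1250000, p(2.8) = 4.6120000
s_2 = 2.8000000 − 4.6120000·(2.8000000 − 2.5000000) / (4.6120000 − (-3.1250000)) = 2.8000000 − (1.3836000)/(7.7370000) = 2.6211710
p(2.6211710) = -0.1716430
s_3 = 2.6211710 − (-0.1716430)·(2.6211710 − 2.8000000) / (-0.1716430 − 4.6120000) = 2.6211710 − (0.0306947)/(-4.7836430) = 2.6275876

2.62117, 2.62759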